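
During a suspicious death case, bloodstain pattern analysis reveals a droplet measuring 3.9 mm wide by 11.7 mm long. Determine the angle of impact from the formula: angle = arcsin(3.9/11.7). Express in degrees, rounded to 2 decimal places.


Blood spatter impact angle calculation:
width / length = 3.9 / 11.7 = 0.333333
angle = arcsin(0.333333)
angle = 19.47 degrees

19.47


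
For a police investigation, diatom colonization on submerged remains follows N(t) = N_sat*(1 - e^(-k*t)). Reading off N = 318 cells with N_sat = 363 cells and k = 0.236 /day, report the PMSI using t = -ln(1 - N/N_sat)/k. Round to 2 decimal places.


PMSI from diatom colonization curve:
N / N_sat = 318 / 363 = 0.876033
1 - N/N_sat = 0.123967
ln(1 - N/N_sat) = -2.08774
t = -ln(1 - N/N_sat) / k = -(-2.08774) / 0.236 = 8.85 days

8.85


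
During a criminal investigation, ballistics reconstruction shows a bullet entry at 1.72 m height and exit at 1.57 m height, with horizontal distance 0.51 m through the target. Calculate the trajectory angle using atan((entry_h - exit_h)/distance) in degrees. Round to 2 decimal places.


Bullet trajectory angle:
Height difference = 1.72 - 1.57 = 0.15 m
angle = atan(0.15 / 0.51)
angle = atan(0.294118)
angle = 16.39 degrees

16.39


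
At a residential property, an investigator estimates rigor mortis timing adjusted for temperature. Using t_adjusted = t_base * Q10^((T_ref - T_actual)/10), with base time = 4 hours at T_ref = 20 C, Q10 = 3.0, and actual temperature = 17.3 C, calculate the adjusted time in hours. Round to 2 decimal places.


Rigor mortis time adjustment:
Exponent = (T_ref - T_actual) / 10 = (20 - 17.3) / 10 = 0.27
Q10 factor = 3.0^0.27 = 1.34531
t_adjusted = 4 * 1.34531 = 5.38 hours

5.38


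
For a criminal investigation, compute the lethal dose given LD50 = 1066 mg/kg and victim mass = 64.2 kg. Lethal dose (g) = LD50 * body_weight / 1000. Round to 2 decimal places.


Lethal dose calculation:
Lethal dose = LD50 * body_weight / 1000
= 1066 * 64.2 / 1000
= 68437.2 / 1000
= 68.44 g

68.44


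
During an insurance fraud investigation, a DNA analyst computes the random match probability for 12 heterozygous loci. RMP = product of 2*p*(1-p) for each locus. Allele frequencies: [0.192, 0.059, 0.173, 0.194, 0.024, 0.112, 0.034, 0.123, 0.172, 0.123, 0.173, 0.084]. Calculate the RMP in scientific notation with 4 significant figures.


Computing RMP for 12 loci:
Locus 1: 2 * 0.192 * 0.808 = 0.310272
Locus 2: 2 * 0.059 * 0.941 = 0.111038
Locus 3: 2 * 0.173 * 0.827 = 0.286142
Locus 4: 2 * 0.194 * 0.806 = 0.312728
Locus 5: 2 * 0.024 * 0.976 = 0.046848
Locus 6: 2 * 0.112 * 0.888 = 0.198912
Locus 7: 2 * 0.034 * 0.966 = 0.065688
Locus 8: 2 * 0.123 * 0.877 = 0.215742
Locus 9: 2 * 0.172 * 0.828 = 0.284832
Locus 10: 2 * 0.123 * 0.877 = 0.215742
Locus 11: 2 * 0.173 * 0.827 = 0.286142
Locus 12: 2 * 0.084 * 0.916 = 0.153888
RMP = 1.102e-09

1.102e-09


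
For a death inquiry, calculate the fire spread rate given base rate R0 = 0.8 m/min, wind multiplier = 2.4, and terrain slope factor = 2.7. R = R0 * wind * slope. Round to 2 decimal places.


Fire spread rate calculation:
R = R0 * wind_factor * slope_factor
= 0.8 * 2.4 * 2.7
= 1.92 * 2.7
= 5.18 m/min

5.18


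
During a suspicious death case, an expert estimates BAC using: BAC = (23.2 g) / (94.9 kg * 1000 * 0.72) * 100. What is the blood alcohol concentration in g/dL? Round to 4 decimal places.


Applying the Widmark formula:
BAC = (dose_g / (body_wt * 1000 * r)) * 100
Denominator = 94.9 * 1000 * 0.72 = 68328
BAC = (23.2 / 68328) * 100
BAC = 0.0340 g/dL

0.0340


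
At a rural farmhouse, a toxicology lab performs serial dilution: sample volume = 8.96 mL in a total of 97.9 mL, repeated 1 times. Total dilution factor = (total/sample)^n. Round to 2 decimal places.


Dilution factor calculation:
Single dilution = V_total / V_sample = 97.9 / 8.96 ≈ 10.926339
Number of dilutions = 1
Total DF = (97.9 / 8.96)^1 (full precision, rounded at the end) = 10.93

10.93


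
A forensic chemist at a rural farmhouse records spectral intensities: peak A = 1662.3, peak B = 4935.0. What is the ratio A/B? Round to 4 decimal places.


Spectral peak ratio:
Peak A = 1662.3 counts
Peak B = 4935.0 counts
Ratio = 1662.3 / 4935.0 = 0.3368

0.3368


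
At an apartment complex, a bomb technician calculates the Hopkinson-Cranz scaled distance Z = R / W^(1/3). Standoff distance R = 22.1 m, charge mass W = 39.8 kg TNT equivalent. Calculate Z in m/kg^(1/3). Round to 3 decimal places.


Scaled distance calculation:
W^(1/3) = 39.8^(1/3) = 3.414242
Z = R / W^(1/3) = 22.1 / 3.414242
Z = 6.473 m/kg^(1/3)

6.473


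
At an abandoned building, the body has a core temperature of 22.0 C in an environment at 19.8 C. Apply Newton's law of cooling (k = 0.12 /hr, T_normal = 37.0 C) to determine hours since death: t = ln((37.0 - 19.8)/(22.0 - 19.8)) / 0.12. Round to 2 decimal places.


Using Newton's law of cooling:
t = ln((T_normal - T_ambient) / (T_body - T_ambient)) / k
T_normal - T_ambient = 17.2
T_body - T_ambient = 2.2
Ratio = 7.818182
ln(ratio) = 2.056452
t = 2.056452 / 0.12 = 17.14 hours

17.14


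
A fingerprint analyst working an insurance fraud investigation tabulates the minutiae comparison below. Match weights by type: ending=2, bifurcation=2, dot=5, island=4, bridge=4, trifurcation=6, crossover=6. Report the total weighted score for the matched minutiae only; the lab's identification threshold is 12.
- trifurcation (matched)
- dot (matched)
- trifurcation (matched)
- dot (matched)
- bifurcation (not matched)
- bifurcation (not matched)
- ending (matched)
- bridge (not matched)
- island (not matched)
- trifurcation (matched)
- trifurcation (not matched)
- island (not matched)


Weighted minutiae match score:
  trifurcation: matched, +6 (running total 6)
  dot: matched, +5 (running total 11)
  trifurcation: matched, +6 (running total 17)
  dot: matched, +5 (running total 22)
  bifurcation: not matched, +0
  bifurcation: not matched, +0
  ending: matched, +2 (running total 24)
  bridge: not matched, +0
  island: not matched, +0
  trifurcation: matched, +6 (running total 30)
  trifurcation: not matched, +0
  island: not matched, +0
Total score = 30
Threshold = 12; verdict = identification

30


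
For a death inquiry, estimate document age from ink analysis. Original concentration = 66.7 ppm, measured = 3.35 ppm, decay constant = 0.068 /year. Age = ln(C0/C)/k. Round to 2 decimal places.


Document age estimation:
C0/C = 66.7 / 3.35 = 19.910448
ln(C0/C) = 2.991245
t = 2.991245 / 0.068 = 43.99 years

43.99


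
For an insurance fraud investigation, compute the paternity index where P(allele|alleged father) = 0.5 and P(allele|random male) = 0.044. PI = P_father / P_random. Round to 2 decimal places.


Paternity Index calculation:
PI = P(allele|father) / P(allele|random)
PI = 0.5 / 0.044
PI = 11.36

11.36


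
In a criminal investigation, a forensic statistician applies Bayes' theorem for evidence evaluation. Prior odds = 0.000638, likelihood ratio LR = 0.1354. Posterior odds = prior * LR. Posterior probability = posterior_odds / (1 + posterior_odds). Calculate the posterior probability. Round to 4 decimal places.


Bayesian evidence evaluation:
Posterior odds = prior_odds * LR = 0.000638 * 0.1354 = 0.0000863852
Posterior probability = posterior_odds / (1 + posterior_odds)
= 0.0000863852 / (1 + 0.0000863852)
= 0.0000863852 / 1.0000863852
= 0.0001

0.0001


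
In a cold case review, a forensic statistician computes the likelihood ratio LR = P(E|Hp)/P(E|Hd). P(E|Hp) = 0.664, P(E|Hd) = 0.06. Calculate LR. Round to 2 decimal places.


Likelihood ratio calculation:
LR = P(E|Hp) / P(E|Hd)
LR = 0.664 / 0.06
LR = 11.07

11.07


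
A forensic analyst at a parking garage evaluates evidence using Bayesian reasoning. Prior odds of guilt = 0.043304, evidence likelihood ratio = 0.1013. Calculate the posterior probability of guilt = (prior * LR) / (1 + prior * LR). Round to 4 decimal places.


Bayesian evidence evaluation:
Posterior odds = prior_odds * LR = 0.043304 * 0.1013 = 0.004386695
Posterior probability = posterior_odds / (1 + posterior_odds)
= 0.004386695 / (1 + 0.004386695)
= 0.004386695 / 1.004386695
= 0.0044

0.0044


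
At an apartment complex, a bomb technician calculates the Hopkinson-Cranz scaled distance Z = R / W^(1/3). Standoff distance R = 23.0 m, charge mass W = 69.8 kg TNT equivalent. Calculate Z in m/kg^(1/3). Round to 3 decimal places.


Scaled distance calculation:
W^(1/3) = 69.8^(1/3) = 4.117357
Z = R / W^(1/3) = 23.0 / 4.117357
Z = 5.586 m/kg^(1/3)

5.586


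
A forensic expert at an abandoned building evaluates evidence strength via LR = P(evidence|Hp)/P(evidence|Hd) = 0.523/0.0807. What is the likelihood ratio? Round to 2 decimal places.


Likelihood ratio calculation:
LR = P(E|Hp) / P(E|Hd)
LR = 0.523 / 0.0807
LR = 6.48

6.48


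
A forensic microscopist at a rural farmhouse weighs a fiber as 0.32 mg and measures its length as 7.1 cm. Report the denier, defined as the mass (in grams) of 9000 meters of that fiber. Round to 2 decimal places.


Denier calculation:
Mass in grams = 0.32 mg / 1000 = 0.00032 g
Length in meters = 7.1 cm / 100 = 0.071 m
Linear density = mass / length = 0.00032 / 0.071 = 0.00450704 g/m
Denier = (g/m) * 9000 = 0.00450704 * 9000 = 40.56

40.56


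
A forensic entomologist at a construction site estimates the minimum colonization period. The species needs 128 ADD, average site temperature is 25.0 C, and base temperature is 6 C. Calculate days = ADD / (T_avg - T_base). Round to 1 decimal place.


Insect development time:
Effective temperature = avg_temp - T_base = 25.0 - 6 = 19.0 C
Days = ADD / effective_temp = 128 / 19.0 = 6.7 days

6.7


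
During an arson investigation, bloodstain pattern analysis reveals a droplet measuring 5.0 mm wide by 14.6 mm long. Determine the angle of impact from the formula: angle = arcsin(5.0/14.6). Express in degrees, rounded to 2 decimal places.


Blood spatter impact angle calculation:
width / length = 5.0 / 14.6 = 0.342466
angle = arcsin(0.342466)
angle = 20.03 degrees

20.03


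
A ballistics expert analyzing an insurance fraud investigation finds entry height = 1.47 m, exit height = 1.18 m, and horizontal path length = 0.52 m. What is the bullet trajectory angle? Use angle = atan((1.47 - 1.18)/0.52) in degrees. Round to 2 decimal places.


Bullet trajectory angle:
Height difference = 1.47 - 1.18 = 0.29 m
angle = atan(0.29 / 0.52)
angle = atan(0.557692)
angle = 29.15 degrees

29.15


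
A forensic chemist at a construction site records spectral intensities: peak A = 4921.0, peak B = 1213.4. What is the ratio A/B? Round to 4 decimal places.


Spectral peak ratio:
Peak A = 4921.0 counts
Peak B = 1213.4 counts
Ratio = 4921.0 / 1213.4 = 4.0555

4.0555


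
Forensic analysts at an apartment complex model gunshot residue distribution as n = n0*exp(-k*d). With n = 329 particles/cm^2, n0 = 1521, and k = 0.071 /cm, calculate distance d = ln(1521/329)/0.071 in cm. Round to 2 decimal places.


GSR distance calculation:
n0/n = 1521 / 329 = 4.6231
ln(n0/n) = 1.531065
d = 1.531065 / 0.071 = 21.56 cm

21.56


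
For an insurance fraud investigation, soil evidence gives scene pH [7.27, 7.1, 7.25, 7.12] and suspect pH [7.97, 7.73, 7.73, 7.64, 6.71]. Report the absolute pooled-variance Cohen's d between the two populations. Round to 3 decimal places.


Pooled-variance Cohen's d for soil pH comparison:
Scene mean = 28.74 / 4 = 7.185
Suspect mean = 37.78 / 5 = 7.556
Scene sample variance s_s^2 = 0.007633
Suspect sample variance s_c^2 = 0.23868
Pooled variance = ((n_s-1)*s_s^2 + (n_c-1)*s_c^2) / (n_s + n_c - 2) = 0.13966
Pooled SD = sqrt(0.13966) = 0.373711
Mean difference = -0.371
|d| = |-0.371| / 0.373711 = 0.993

0.993


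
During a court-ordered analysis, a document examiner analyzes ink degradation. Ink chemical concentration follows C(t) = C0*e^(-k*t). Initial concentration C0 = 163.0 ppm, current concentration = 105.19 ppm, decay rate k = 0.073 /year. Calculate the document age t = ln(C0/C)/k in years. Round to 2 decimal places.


Document age estimation:
C0/C = 163.0 / 105.19 = 1.549577
ln(C0/C) = 0.437982
t = 0.437982 / 0.073 = 6.00 years

6.00


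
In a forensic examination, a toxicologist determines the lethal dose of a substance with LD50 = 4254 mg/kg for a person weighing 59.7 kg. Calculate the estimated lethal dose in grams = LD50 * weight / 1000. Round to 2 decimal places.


Lethal dose calculation:
Lethal dose = LD50 * body_weight / 1000
= 4254 * 59.7 / 1000
= 253963.8 / 1000
= 253.96 g

253.96


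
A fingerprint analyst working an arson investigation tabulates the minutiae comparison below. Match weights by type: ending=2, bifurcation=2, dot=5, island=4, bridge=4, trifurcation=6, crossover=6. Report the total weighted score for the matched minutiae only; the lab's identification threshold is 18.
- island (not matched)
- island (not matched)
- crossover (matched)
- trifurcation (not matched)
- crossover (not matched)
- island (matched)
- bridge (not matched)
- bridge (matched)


Weighted minutiae match score:
  island: not matched, +0
  island: not matched, +0
  crossover: matched, +6 (running total 6)
  trifurcation: not matched, +0
  crossover: not matched, +0
  island: matched, +4 (running total 10)
  bridge: not matched, +0
  bridge: matched, +4 (running total 14)
Total score = 14
Threshold = 18; verdict = inconclusive

14


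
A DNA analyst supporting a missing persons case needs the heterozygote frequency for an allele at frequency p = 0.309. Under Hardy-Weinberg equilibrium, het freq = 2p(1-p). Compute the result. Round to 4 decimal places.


Hardy-Weinberg heterozygote frequency:
q = 1 - p = 1 - 0.309 = 0.691
2pq = 2 * 0.309 * 0.691 = 0.4270

0.4270


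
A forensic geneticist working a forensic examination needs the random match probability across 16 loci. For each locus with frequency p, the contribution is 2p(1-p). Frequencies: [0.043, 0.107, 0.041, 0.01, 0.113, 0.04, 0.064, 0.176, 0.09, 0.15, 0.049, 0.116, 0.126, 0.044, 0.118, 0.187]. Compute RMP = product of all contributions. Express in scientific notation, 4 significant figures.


Computing RMP for 16 loci:
Locus 1: 2 * 0.043 * 0.957 = 0.082302
Locus 2: 2 * 0.107 * 0.893 = 0.191102
Locus 3: 2 * 0.041 * 0.959 = 0.078638
Locus 4: 2 * 0.01 * 0.99 = 0.0198
Locus 5: 2 * 0.113 * 0.887 = 0.200462
Locus 6: 2 * 0.04 * 0.96 = 0.0768
Locus 7: 2 * 0.064 * 0.936 = 0.119808
Locus 8: 2 * 0.176 * 0.824 = 0.290048
Locus 9: 2 * 0.09 * 0.91 = 0.1638
Locus 10: 2 * 0.15 * 0.85 = 0.255
Locus 11: 2 * 0.049 * 0.951 = 0.093198
Locus 12: 2 * 0.116 * 0.884 = 0.205088
Locus 13: 2 * 0.126 * 0.874 = 0.220248
Locus 14: 2 * 0.044 * 0.956 = 0.084128
Locus 15: 2 * 0.118 * 0.882 = 0.208152
Locus 16: 2 * 0.187 * 0.813 = 0.304062
RMP = 1.227e-14

1.227e-14


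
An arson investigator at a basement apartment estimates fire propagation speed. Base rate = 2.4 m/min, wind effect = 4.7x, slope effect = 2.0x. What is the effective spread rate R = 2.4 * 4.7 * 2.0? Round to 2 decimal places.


Fire spread rate calculation:
R = R0 * wind_factor * slope_factor
= 2.4 * 4.7 * 2.0
= 11.28 * 2.0
= 22.56 m/min

22.56


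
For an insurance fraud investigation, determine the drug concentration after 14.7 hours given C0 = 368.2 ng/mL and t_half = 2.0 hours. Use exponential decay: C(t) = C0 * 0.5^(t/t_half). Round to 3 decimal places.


Drug concentration decay:
Number of half-lives = t / t_half = 14.7 / 2.0 = 7.35
Decay factor = 0.5^7.35 = 0.00612956
C(t) = 368.2 * 0.00612956 = 2.257 ng/mL

2.257


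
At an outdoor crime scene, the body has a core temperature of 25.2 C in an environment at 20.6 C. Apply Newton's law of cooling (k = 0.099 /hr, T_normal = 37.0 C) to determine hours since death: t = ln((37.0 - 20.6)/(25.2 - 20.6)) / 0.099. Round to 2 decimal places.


Using Newton's law of cooling:
t = ln((T_normal - T_ambient) / (T_body - T_ambient)) / k
T_normal - T_ambient = 16.4
T_body - T_ambient = 4.6
Ratio = 3.565217
ln(ratio) = 1.271225
t = 1.271225 / 0.099 = 12.84 hours

12.84


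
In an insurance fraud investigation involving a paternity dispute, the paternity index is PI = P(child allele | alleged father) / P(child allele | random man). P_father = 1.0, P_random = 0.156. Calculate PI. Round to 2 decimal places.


Paternity Index calculation:
PI = P(allele|father) / P(allele|random)
PI = 1.0 / 0.156
PI = 6.41

6.41


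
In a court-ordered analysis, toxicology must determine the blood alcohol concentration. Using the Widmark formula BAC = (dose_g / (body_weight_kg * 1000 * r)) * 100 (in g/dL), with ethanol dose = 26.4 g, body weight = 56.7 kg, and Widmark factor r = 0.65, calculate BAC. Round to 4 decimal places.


Applying the Widmark formula:
BAC = (dose_g / (body_wt * 1000 * r)) * 100
Denominator = 56.7 * 1000 * 0.65 = 36855
BAC = (26.4 / 36855) * 100
BAC = 0.0716 g/dL

0.0716


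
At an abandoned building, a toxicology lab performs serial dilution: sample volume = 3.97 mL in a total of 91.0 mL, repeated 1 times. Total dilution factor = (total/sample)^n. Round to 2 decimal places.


Dilution factor calculation:
Single dilution = V_total / V_sample = 91.0 / 3.97 ≈ 22.921914
Number of dilutions = 1
Total DF = (91.0 / 3.97)^1 (full precision, rounded at the end) = 22.92

22.92


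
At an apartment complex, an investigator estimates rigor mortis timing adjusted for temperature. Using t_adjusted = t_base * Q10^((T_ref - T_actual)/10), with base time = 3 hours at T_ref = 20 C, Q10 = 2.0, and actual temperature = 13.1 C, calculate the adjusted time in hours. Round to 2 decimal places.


Rigor mortis time adjustment:
Exponent = (T_ref - T_actual) / 10 = (20 - 13.1) / 10 = 0.69
Q10 factor = 2.0^0.69 = 1.61328
t_adjusted = 3 * 1.61328 = 4.84 hours

4.84


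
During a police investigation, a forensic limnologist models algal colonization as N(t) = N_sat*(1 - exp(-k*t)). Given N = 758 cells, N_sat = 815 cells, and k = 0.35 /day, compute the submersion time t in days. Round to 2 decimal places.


PMSI from diatom colonization curve:
N / N_sat = 758 / 815 = 0.930061
1 - N/N_sat = 0.069939
ln(1 - N/N_sat) = -2.660132
t = -ln(1 - N/N_sat) / k = -(-2.660132) / 0.35 = 7.60 days

7.60


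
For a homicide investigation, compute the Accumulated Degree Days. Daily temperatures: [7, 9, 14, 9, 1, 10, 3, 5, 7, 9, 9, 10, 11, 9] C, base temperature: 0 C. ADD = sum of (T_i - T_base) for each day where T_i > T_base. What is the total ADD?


Computing ADD day by day:
Day 1: max(0, 7 - 0) = 7
Day 2: max(0, 9 - 0) = 9
Day 3: max(0, 14 - 0) = 14
Day 4: max(0, 9 - 0) = 9
Day 5: max(0, 1 - 0) = 1
Day 6: max(0, 10 - 0) = 10
Day 7: max(0, 3 - 0) = 3
Day 8: max(0, 5 - 0) = 5
Day 9: max(0, 7 - 0) = 7
Day 10: max(0, 9 - 0) = 9
Day 11: max(0, 9 - 0) = 9
Day 12: max(0, 10 - 0) = 10
Day 13: max(0, 11 - 0) = 11
Day 14: max(0, 9 - 0) = 9
Total ADD = 113

113


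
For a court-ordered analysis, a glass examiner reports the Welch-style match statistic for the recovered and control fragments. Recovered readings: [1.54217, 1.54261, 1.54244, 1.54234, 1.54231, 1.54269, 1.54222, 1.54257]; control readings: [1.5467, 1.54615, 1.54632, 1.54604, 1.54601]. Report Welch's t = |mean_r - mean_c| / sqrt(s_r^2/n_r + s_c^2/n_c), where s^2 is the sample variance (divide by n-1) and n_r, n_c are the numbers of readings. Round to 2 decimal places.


Welch's t-criterion for glass RI comparison:
Recovered mean = sum / n_r = 12.33935 / 8 = 1.5424187
Control mean = sum / n_c = 7.73122 / 5 = 1.546244
Recovered sample variance s_r^2 = 3.61268e-08
Control sample variance s_c^2 = 7.973e-08
Welch SE (unpooled) = sqrt(s_r^2/n_r + s_c^2/n_c) = sqrt(4.51585e-09 + 1.5946e-08) = sqrt(2.04619e-08) = 0.000143045
|mean_r - mean_c| = 0.00382525
t = 0.00382525 / 0.000143045 = 26.74

26.74


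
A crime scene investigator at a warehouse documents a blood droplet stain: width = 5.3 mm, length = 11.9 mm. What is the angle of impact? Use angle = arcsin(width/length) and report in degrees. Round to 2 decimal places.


Blood spatter impact angle calculation:
width / length = 5.3 / 11.9 = 0.445378
angle = arcsin(0.445378)
angle = 26.45 degrees

26.45


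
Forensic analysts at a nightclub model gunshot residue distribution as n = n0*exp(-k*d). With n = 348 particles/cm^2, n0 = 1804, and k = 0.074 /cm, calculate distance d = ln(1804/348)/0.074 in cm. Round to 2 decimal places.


GSR distance calculation:
n0/n = 1804 / 348 = 5.183908
ln(n0/n) = 1.645559
d = 1.645559 / 0.074 = 22.24 cm

22.24


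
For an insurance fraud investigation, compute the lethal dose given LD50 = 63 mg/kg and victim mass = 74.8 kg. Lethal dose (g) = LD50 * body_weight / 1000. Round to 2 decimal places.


Lethal dose calculation:
Lethal dose = LD50 * body_weight / 1000
= 63 * 74.8 / 1000
= 4712.4 / 1000
= 4.71 g

4.71


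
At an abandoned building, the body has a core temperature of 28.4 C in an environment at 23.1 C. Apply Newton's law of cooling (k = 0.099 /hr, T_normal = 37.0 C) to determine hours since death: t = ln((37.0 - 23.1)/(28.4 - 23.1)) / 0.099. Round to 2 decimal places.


Using Newton's law of cooling:
t = ln((T_normal - T_ambient) / (T_body - T_ambient)) / k
T_normal - T_ambient = 13.9
T_body - T_ambient = 5.3
Ratio = 2.622642
ln(ratio) = 0.964182
t = 0.964182 / 0.099 = 9.74 hours

9.74


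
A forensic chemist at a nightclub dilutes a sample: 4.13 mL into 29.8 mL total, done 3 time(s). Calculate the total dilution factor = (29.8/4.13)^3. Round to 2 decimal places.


Dilution factor calculation:
Single dilution = V_total / V_sample = 29.8 / 4.13 ≈ 7.215496
Number of dilutions = 3
Total DF = (29.8 / 4.13)^3 (full precision, rounded at the end) = 375.66

375.66


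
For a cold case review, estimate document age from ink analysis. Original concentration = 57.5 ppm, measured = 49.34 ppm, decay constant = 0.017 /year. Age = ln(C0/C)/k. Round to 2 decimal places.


Document age estimation:
C0/C = 57.5 / 49.34 = 1.165383
ln(C0/C) = 0.15305
t = 0.15305 / 0.017 = 9.00 years

9.00


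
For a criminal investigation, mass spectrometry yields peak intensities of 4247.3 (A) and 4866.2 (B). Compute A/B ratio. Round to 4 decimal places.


Spectral peak ratio:
Peak A = 4247.3 counts
Peak B = 4866.2 counts
Ratio = 4247.3 / 4866.2 = 0.8728

0.8728


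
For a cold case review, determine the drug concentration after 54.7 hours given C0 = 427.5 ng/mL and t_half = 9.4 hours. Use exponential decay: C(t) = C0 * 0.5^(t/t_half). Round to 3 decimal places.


Drug concentration decay:
Number of half-lives = t / t_half = 54.7 / 9.4 = 5.819149
Decay factor = 0.5^5.819149 = 0.01771176
C(t) = 427.5 * 0.01771176 = 7.572 ng/mL

7.572


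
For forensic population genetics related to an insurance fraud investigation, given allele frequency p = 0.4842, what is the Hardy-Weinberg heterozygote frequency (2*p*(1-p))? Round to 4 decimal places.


Hardy-Weinberg heterozygote frequency:
q = 1 - p = 1 - 0.4842 = 0.5158
2pq = 2 * 0.4842 * 0.5158 = 0.4995

0.4995


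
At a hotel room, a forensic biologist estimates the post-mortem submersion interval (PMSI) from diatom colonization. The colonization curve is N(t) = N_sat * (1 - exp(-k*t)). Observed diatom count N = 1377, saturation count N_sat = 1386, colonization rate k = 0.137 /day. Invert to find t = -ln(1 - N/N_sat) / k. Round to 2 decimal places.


PMSI from diatom colonization curve:
N / N_sat = 1377 / 1386 = 0.993506
1 - N/N_sat = 0.006494
ln(1 - N/N_sat) = -5.036877
t = -ln(1 - N/N_sat) / k = -(-5.036877) / 0.137 = 36.77 days

36.77


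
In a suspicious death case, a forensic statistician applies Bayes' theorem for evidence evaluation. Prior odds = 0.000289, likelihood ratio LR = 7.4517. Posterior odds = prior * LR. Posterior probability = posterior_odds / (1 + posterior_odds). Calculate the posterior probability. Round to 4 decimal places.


Bayesian evidence evaluation:
Posterior odds = prior_odds * LR = 0.000289 * 7.4517 = 0.002153541
Posterior probability = posterior_odds / (1 + posterior_odds)
= 0.002153541 / (1 + 0.002153541)
= 0.002153541 / 1.002153541
= 0.0021

0.0021


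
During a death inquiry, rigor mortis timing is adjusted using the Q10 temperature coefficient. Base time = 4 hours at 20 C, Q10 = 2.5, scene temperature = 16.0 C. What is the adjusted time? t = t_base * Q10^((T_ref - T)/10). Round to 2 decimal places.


Rigor mortis time adjustment:
Exponent = (T_ref - T_actual) / 10 = (20 - 16.0) / 10 = 0.4
Q10 factor = 2.5^0.4 = 1.4427
t_adjusted = 4 * 1.4427 = 5.77 hours

5.77


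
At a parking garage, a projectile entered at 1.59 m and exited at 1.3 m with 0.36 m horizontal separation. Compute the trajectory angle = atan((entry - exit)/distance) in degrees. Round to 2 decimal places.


Bullet trajectory angle:
Height difference = 1.59 - 1.3 = 0.29 m
angle = atan(0.29 / 0.36)
angle = atan(0.805556)
angle = 38.85 degrees

38.85


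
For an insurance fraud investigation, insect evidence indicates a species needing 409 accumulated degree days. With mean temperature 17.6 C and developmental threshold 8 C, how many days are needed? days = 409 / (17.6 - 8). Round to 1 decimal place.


Insect development time:
Effective temperature = avg_temp - T_base = 17.6 - 8 = 9.6 C
Days = ADD / effective_temp = 409 / 9.6 = 42.6 days

42.6


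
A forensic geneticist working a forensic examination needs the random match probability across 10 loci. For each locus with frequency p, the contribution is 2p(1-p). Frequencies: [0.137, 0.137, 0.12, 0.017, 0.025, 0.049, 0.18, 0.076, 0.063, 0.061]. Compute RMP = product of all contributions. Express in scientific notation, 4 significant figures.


Computing RMP for 10 loci:
Locus 1: 2 * 0.137 * 0.863 = 0.236462
Locus 2: 2 * 0.137 * 0.863 = 0.236462
Locus 3: 2 * 0.12 * 0.88 = 0.2112
Locus 4: 2 * 0.017 * 0.983 = 0.033422
Locus 5: 2 * 0.025 * 0.975 = 0.04875
Locus 6: 2 * 0.049 * 0.951 = 0.093198
Locus 7: 2 * 0.18 * 0.82 = 0.2952
Locus 8: 2 * 0.076 * 0.924 = 0.140448
Locus 9: 2 * 0.063 * 0.937 = 0.118062
Locus 10: 2 * 0.061 * 0.939 = 0.114558
RMP = 1.006e-09

1.006e-09


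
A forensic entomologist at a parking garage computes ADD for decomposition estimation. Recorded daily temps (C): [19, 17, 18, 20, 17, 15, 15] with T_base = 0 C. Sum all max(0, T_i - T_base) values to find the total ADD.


Computing ADD day by day:
Day 1: max(0, 19 - 0) = 19
Day 2: max(0, 17 - 0) = 17
Day 3: max(0, 18 - 0) = 18
Day 4: max(0, 20 - 0) = 20
Day 5: max(0, 17 - 0) = 17
Day 6: max(0, 15 - 0) = 15
Day 7: max(0, 15 - 0) = 15
Total ADD = 121

121


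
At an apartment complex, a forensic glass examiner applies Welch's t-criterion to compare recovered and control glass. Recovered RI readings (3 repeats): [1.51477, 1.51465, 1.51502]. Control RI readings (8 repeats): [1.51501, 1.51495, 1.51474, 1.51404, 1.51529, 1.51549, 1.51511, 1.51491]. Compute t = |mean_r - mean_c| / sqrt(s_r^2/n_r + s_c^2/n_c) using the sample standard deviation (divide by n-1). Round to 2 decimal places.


Welch's t-criterion for glass RI comparison:
Recovered mean = sum / n_r = 4.54444 / 3 = 1.5148133
Control mean = sum / n_c = 12.11954 / 8 = 1.5149425
Recovered sample variance s_r^2 = 3.56333e-08
Control sample variance s_c^2 = 1.87107e-07
Welch SE (unpooled) = sqrt(s_r^2/n_r + s_c^2/n_c) = sqrt(1.18778e-08 + 2.33884e-08) = sqrt(3.52662e-08) = 0.000187793
|mean_r - mean_c| = 0.000129167
t = 0.000129167 / 0.000187793 = 0.69

0.69


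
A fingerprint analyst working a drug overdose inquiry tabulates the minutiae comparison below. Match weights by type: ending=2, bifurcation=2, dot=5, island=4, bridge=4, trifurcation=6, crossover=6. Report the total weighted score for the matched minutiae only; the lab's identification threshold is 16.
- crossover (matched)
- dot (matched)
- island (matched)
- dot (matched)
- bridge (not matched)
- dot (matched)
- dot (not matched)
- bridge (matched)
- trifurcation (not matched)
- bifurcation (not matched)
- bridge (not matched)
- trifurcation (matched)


Weighted minutiae match score:
  crossover: matched, +6 (running total 6)
  dot: matched, +5 (running total 11)
  island: matched, +4 (running total 15)
  dot: matched, +5 (running total 20)
  bridge: not matched, +0
  dot: matched, +5 (running total 25)
  dot: not matched, +0
  bridge: matched, +4 (running total 29)
  trifurcation: not matched, +0
  bifurcation: not matched, +0
  bridge: not matched, +0
  trifurcation: matched, +6 (running total 35)
Total score = 35
Threshold = 16; verdict = identification

35


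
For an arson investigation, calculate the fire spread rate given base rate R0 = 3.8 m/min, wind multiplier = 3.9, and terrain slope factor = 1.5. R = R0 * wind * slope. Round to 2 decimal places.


Fire spread rate calculation:
R = R0 * wind_factor * slope_factor
= 3.8 * 3.9 * 1.5
= 14.82 * 1.5
= 22.23 m/min

22.23


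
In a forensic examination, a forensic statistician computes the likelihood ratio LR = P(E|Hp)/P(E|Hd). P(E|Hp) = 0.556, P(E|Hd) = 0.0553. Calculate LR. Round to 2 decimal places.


Likelihood ratio calculation:
LR = P(E|Hp) / P(E|Hd)
LR = 0.556 / 0.0553
LR = 10.05

10.05


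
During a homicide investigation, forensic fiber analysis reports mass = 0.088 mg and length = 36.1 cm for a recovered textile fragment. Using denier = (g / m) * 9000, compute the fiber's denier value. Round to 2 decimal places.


Denier calculation:
Mass in grams = 0.088 mg / 1000 = 0.000088 g
Length in meters = 36.1 cm / 100 = 0.361 m
Linear density = mass / length = 0.000088 / 0.361 = 0.00024377 g/m
Denier = (g/m) * 9000 = 0.00024377 * 9000 = 2.19

2.19


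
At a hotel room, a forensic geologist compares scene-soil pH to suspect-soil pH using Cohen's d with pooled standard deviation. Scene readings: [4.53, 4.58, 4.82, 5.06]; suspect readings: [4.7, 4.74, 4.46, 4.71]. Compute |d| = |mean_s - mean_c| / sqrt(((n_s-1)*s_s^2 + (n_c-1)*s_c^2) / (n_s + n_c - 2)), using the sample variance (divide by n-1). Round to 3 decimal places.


Pooled-variance Cohen's d for soil pH comparison:
Scene mean = 18.99 / 4 = 4.7475
Suspect mean = 18.61 / 4 = 4.6525
Scene sample variance s_s^2 = 0.059425
Suspect sample variance s_c^2 = 0.016758
Pooled variance = ((n_s-1)*s_s^2 + (n_c-1)*s_c^2) / (n_s + n_c - 2) = 0.038092
Pooled SD = sqrt(0.038092) = 0.195172
Mean difference = 0.095
|d| = |0.095| / 0.195172 = 0.487

0.487


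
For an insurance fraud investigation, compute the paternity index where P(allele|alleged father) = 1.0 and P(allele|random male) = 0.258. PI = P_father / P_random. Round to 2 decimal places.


Paternity Index calculation:
PI = P(allele|father) / P(allele|random)
PI = 1.0 / 0.258
PI = 3.88

3.88


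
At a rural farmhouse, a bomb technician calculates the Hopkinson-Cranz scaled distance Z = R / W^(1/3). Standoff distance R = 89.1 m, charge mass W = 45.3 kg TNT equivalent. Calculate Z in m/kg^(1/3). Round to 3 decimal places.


Scaled distance calculation:
W^(1/3) = 45.3^(1/3) = 3.56478
Z = R / W^(1/3) = 89.1 / 3.56478
Z = 24.995 m/kg^(1/3)

24.995


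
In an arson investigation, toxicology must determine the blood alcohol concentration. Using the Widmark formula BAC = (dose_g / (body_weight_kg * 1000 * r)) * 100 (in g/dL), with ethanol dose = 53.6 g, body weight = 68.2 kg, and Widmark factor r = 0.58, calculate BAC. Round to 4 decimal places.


Applying the Widmark formula:
BAC = (dose_g / (body_wt * 1000 * r)) * 100
Denominator = 68.2 * 1000 * 0.58 = 39556
BAC = (53.6 / 39556) * 100
BAC = 0.1355 g/dL

0.1355


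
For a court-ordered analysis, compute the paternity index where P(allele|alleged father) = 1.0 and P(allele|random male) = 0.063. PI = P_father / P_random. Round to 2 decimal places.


Paternity Index calculation:
PI = P(allele|father) / P(allele|random)
PI = 1.0 / 0.063
PI = 15.87

15.87


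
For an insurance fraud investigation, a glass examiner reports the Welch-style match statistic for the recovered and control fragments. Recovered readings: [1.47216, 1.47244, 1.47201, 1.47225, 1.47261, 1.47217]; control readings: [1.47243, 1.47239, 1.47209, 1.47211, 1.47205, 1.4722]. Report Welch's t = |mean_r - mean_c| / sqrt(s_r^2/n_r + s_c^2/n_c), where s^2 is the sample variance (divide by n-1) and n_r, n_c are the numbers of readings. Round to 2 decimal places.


Welch's t-criterion for glass RI comparison:
Recovered mean = sum / n_r = 8.83364 / 6 = 1.4722733
Control mean = sum / n_c = 8.83327 / 6 = 1.4722117
Recovered sample variance s_r^2 = 4.69067e-08
Control sample variance s_c^2 = 2.61767e-08
Welch SE (unpooled) = sqrt(s_r^2/n_r + s_c^2/n_c) = sqrt(7.81778e-09 + 4.36278e-09) = sqrt(1.21806e-08) = 0.000110366
|mean_r - mean_c| = 6.16667e-05
t = 6.16667e-05 / 0.000110366 = 0.56

0.56


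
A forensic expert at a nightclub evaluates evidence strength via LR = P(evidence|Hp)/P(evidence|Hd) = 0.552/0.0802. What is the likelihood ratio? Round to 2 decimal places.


Likelihood ratio calculation:
LR = P(E|Hp) / P(E|Hd)
LR = 0.552 / 0.0802
LR = 6.88

6.88


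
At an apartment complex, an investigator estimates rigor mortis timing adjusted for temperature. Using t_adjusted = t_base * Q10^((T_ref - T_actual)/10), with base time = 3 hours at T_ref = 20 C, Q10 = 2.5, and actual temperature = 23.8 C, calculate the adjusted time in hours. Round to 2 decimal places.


Rigor mortis time adjustment:
Exponent = (T_ref - T_actual) / 10 = (20 - 23.8) / 10 = -0.38
Q10 factor = 2.5^-0.38 = 0.70596
t_adjusted = 3 * 0.70596 = 2.12 hours

2.12


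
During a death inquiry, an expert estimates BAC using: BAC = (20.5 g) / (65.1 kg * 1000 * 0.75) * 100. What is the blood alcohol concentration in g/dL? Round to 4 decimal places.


Applying the Widmark formula:
BAC = (dose_g / (body_wt * 1000 * r)) * 100
Denominator = 65.1 * 1000 * 0.75 = 48825
BAC = (20.5 / 48825) * 100
BAC = 0.0420 g/dL

0.0420


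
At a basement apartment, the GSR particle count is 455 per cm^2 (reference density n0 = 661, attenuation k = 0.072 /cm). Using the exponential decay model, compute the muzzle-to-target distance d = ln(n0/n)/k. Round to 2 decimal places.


GSR distance calculation:
n0/n = 661 / 455 = 1.452747
ln(n0/n) = 0.373456
d = 0.373456 / 0.072 = 5.19 cm

5.19


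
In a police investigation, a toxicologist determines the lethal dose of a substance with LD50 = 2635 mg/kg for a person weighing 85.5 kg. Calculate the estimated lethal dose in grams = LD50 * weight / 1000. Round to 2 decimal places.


Lethal dose calculation:
Lethal dose = LD50 * body_weight / 1000
= 2635 * 85.5 / 1000
= 225292.5 / 1000
= 225.29 g

225.29


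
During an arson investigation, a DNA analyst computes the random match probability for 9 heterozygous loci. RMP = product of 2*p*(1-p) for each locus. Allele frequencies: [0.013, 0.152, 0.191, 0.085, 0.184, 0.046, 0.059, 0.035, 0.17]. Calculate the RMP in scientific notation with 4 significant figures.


Computing RMP for 9 loci:
Locus 1: 2 * 0.013 * 0.987 = 0.025662
Locus 2: 2 * 0.152 * 0.848 = 0.257792
Locus 3: 2 * 0.191 * 0.809 = 0.309038
Locus 4: 2 * 0.085 * 0.915 = 0.15555
Locus 5: 2 * 0.184 * 0.816 = 0.300288
Locus 6: 2 * 0.046 * 0.954 = 0.087768
Locus 7: 2 * 0.059 * 0.941 = 0.111038
Locus 8: 2 * 0.035 * 0.965 = 0.06755
Locus 9: 2 * 0.17 * 0.83 = 0.2822
RMP = 1.774e-08

1.774e-08


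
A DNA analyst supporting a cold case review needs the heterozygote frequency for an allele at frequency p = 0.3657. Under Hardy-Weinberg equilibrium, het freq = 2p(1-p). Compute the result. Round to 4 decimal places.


Hardy-Weinberg heterozygote frequency:
q = 1 - p = 1 - 0.3657 = 0.6343
2pq = 2 * 0.3657 * 0.6343 = 0.4639

0.4639


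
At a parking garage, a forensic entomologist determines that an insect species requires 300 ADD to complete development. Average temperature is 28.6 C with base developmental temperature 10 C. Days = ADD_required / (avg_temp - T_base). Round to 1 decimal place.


Insect development time:
Effective temperature = avg_temp - T_base = 28.6 - 10 = 18.6 C
Days = ADD / effective_temp = 300 / 18.6 = 16.1 days

16.1


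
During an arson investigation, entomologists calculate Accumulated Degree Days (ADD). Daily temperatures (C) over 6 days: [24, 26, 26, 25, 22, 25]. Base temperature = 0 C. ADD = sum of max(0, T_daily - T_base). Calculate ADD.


Computing ADD day by day:
Day 1: max(0, 24 - 0) = 24
Day 2: max(0, 26 - 0) = 26
Day 3: max(0, 26 - 0) = 26
Day 4: max(0, 25 - 0) = 25
Day 5: max(0, 22 - 0) = 22
Day 6: max(0, 25 - 0) = 25
Total ADD = 148

148


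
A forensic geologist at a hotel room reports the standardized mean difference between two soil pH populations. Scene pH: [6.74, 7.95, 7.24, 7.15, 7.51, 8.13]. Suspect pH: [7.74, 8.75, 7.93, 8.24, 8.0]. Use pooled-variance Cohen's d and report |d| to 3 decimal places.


Pooled-variance Cohen's d for soil pH comparison:
Scene mean = 44.72 / 6 = 7.453333
Suspect mean = 40.66 / 5 = 8.132
Scene sample variance s_s^2 = 0.270827
Suspect sample variance s_c^2 = 0.15137
Pooled variance = ((n_s-1)*s_s^2 + (n_c-1)*s_c^2) / (n_s + n_c - 2) = 0.217735
Pooled SD = sqrt(0.217735) = 0.466621
Mean difference = -0.678667
|d| = |-0.678667| / 0.466621 = 1.454

1.454


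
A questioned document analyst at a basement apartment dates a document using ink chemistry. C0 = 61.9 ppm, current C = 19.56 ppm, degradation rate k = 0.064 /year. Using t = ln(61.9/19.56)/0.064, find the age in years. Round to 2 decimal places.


Document age estimation:
C0/C = 61.9 / 19.56 = 3.164622
ln(C0/C) = 1.152034
t = 1.152034 / 0.064 = 18.00 years

18.00


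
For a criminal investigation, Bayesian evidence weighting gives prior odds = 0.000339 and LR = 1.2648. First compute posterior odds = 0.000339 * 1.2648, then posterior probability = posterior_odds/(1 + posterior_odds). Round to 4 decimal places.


Bayesian evidence evaluation:
Posterior odds = prior_odds * LR = 0.000339 * 1.2648 = 0.0004287672
Posterior probability = posterior_odds / (1 + posterior_odds)
= 0.0004287672 / (1 + 0.0004287672)
= 0.0004287672 / 1.0004287672
= 0.0004

0.0004


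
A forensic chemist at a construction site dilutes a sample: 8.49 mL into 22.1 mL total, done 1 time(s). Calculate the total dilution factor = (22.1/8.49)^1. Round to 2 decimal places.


Dilution factor calculation:
Single dilution = V_total / V_sample = 22.1 / 8.49 ≈ 2.603062
Number of dilutions = 1
Total DF = (22.1 / 8.49)^1 (full precision, rounded at the end) = 2.60

2.60


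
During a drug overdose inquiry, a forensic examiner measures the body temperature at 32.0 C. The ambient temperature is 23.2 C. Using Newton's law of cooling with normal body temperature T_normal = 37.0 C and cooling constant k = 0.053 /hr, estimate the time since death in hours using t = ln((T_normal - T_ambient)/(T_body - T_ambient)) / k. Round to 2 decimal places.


Using Newton's law of cooling:
t = ln((T_normal - T_ambient) / (T_body - T_ambient)) / k
T_normal - T_ambient = 13.8
T_body - T_ambient = 8.8
Ratio = 1.568182
ln(ratio) = 0.449917
t = 0.449917 / 0.053 = 8.49 hours

8.49


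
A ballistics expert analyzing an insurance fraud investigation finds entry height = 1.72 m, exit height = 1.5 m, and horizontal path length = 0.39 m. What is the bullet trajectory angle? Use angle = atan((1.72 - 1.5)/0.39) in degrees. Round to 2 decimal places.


Bullet trajectory angle:
Height difference = 1.72 - 1.5 = 0.22 m
angle = atan(0.22 / 0.39)
angle = atan(0.564103)
angle = 29.43 degrees

29.43


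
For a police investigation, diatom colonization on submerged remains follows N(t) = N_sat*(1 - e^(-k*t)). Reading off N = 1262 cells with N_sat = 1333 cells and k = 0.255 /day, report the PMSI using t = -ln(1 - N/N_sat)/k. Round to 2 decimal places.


PMSI from diatom colonization curve:
N / N_sat = 1262 / 1333 = 0.946737
1 - N/N_sat = 0.053263
ln(1 - N/N_sat) = -2.932513
t = -ln(1 - N/N_sat) / k = -(-2.932513) / 0.255 = 11.50 days

11.50


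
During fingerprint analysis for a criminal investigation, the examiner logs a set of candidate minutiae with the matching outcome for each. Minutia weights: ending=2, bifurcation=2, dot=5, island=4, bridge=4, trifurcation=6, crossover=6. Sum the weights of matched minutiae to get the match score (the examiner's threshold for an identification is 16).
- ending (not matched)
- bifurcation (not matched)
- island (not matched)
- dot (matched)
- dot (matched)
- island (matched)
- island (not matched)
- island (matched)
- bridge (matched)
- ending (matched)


Weighted minutiae match score:
  ending: not matched, +0
  bifurcation: not matched, +0
  island: not matched, +0
  dot: matched, +5 (running total 5)
  dot: matched, +5 (running total 10)
  island: matched, +4 (running total 14)
  island: not matched, +0
  island: matched, +4 (running total 18)
  bridge: matched, +4 (running total 22)
  ending: matched, +2 (running total 24)
Total score = 24
Threshold = 16; verdict = identification

24
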